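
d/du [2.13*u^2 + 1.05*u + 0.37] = 4.26*u + 1.05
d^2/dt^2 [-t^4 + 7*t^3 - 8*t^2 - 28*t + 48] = -12*t^2 + 42*t - 16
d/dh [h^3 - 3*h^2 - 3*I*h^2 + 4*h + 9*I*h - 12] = 3*h^2 - 6*h - 6*I*h + 4 + 9*I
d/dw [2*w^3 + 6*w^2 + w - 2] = 6*w^2 + 12*w + 1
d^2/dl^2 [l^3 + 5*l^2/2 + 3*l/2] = 6*l + 5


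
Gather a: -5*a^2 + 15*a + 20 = -5*a^2 + 15*a + 20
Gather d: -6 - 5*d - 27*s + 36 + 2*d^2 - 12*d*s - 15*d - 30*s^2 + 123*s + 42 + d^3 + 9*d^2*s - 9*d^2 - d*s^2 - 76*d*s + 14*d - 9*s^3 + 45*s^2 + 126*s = d^3 + d^2*(9*s - 7) + d*(-s^2 - 88*s - 6) - 9*s^3 + 15*s^2 + 222*s + 72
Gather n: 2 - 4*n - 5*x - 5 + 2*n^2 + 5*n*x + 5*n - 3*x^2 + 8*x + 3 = 2*n^2 + n*(5*x + 1) - 3*x^2 + 3*x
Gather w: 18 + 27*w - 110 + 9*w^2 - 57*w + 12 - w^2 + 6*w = 8*w^2 - 24*w - 80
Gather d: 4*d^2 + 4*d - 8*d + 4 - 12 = 4*d^2 - 4*d - 8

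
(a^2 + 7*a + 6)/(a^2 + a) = (a + 6)/a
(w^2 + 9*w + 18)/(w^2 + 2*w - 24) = (w + 3)/(w - 4)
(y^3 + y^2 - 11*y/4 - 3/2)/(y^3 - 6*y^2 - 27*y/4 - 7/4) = (2*y^2 + y - 6)/(2*y^2 - 13*y - 7)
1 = 1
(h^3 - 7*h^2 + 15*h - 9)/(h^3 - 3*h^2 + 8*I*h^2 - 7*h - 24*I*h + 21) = (h^2 - 4*h + 3)/(h^2 + 8*I*h - 7)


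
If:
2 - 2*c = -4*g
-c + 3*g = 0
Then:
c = 3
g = 1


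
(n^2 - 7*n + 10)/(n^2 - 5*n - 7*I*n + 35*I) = (n - 2)/(n - 7*I)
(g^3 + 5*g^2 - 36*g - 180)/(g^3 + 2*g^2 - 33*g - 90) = (g + 6)/(g + 3)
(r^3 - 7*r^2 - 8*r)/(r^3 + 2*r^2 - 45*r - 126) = r*(r^2 - 7*r - 8)/(r^3 + 2*r^2 - 45*r - 126)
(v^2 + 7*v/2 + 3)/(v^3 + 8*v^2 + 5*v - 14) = (v + 3/2)/(v^2 + 6*v - 7)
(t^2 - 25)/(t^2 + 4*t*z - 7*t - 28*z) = (t^2 - 25)/(t^2 + 4*t*z - 7*t - 28*z)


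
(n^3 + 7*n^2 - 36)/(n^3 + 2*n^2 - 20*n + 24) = (n + 3)/(n - 2)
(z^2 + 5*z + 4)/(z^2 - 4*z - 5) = (z + 4)/(z - 5)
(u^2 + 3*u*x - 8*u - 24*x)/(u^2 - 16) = (u^2 + 3*u*x - 8*u - 24*x)/(u^2 - 16)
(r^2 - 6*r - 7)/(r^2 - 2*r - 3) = (r - 7)/(r - 3)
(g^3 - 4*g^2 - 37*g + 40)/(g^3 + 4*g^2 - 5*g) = (g - 8)/g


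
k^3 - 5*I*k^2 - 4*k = k*(k - 4*I)*(k - I)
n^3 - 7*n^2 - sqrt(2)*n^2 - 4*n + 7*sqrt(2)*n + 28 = (n - 7)*(n - 2*sqrt(2))*(n + sqrt(2))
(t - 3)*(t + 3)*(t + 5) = t^3 + 5*t^2 - 9*t - 45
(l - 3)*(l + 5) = l^2 + 2*l - 15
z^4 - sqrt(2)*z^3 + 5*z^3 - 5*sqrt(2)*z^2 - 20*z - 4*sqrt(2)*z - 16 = (z + 1)*(z + 4)*(z - 2*sqrt(2))*(z + sqrt(2))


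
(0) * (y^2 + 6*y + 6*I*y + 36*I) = 0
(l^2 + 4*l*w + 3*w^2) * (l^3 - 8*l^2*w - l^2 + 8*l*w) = l^5 - 4*l^4*w - l^4 - 29*l^3*w^2 + 4*l^3*w - 24*l^2*w^3 + 29*l^2*w^2 + 24*l*w^3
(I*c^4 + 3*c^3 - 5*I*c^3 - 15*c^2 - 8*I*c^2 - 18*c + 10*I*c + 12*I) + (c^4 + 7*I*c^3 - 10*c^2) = c^4 + I*c^4 + 3*c^3 + 2*I*c^3 - 25*c^2 - 8*I*c^2 - 18*c + 10*I*c + 12*I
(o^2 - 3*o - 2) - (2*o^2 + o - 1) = -o^2 - 4*o - 1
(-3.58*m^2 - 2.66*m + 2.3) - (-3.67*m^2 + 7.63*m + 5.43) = 0.0899999999999999*m^2 - 10.29*m - 3.13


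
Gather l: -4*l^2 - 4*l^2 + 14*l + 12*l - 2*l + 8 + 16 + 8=-8*l^2 + 24*l + 32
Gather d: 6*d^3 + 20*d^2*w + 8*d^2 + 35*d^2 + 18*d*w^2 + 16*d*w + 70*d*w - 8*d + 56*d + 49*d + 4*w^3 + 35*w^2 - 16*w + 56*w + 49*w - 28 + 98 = 6*d^3 + d^2*(20*w + 43) + d*(18*w^2 + 86*w + 97) + 4*w^3 + 35*w^2 + 89*w + 70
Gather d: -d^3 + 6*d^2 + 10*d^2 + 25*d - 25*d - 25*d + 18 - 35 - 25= -d^3 + 16*d^2 - 25*d - 42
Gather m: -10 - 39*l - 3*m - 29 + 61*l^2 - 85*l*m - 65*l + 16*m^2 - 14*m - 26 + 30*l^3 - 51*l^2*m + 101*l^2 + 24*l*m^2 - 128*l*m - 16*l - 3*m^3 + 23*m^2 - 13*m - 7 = 30*l^3 + 162*l^2 - 120*l - 3*m^3 + m^2*(24*l + 39) + m*(-51*l^2 - 213*l - 30) - 72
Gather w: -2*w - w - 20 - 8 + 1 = -3*w - 27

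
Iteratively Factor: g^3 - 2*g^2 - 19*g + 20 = (g + 4)*(g^2 - 6*g + 5) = (g - 1)*(g + 4)*(g - 5)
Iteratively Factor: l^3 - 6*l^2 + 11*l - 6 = (l - 2)*(l^2 - 4*l + 3) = (l - 2)*(l - 1)*(l - 3)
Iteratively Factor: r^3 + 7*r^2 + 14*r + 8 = (r + 2)*(r^2 + 5*r + 4) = (r + 1)*(r + 2)*(r + 4)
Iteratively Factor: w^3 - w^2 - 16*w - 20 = (w + 2)*(w^2 - 3*w - 10) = (w + 2)^2*(w - 5)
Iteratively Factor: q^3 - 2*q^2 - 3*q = (q)*(q^2 - 2*q - 3) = q*(q - 3)*(q + 1)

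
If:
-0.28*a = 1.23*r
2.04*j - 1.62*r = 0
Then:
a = -4.39285714285714*r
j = 0.794117647058823*r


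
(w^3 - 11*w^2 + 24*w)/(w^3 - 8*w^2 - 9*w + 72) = w/(w + 3)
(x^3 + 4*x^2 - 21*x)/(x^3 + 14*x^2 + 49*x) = (x - 3)/(x + 7)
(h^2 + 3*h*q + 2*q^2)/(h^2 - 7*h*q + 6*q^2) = (h^2 + 3*h*q + 2*q^2)/(h^2 - 7*h*q + 6*q^2)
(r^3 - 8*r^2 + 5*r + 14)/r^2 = r - 8 + 5/r + 14/r^2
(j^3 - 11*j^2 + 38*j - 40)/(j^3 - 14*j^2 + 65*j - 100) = (j - 2)/(j - 5)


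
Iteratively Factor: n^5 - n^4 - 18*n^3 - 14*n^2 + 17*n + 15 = (n + 3)*(n^4 - 4*n^3 - 6*n^2 + 4*n + 5) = (n + 1)*(n + 3)*(n^3 - 5*n^2 - n + 5) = (n - 1)*(n + 1)*(n + 3)*(n^2 - 4*n - 5) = (n - 1)*(n + 1)^2*(n + 3)*(n - 5)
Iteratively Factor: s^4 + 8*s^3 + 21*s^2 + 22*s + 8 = (s + 1)*(s^3 + 7*s^2 + 14*s + 8) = (s + 1)*(s + 2)*(s^2 + 5*s + 4) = (s + 1)*(s + 2)*(s + 4)*(s + 1)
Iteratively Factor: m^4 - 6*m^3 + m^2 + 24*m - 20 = (m - 2)*(m^3 - 4*m^2 - 7*m + 10) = (m - 5)*(m - 2)*(m^2 + m - 2) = (m - 5)*(m - 2)*(m - 1)*(m + 2)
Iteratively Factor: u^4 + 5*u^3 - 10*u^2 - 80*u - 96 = (u + 3)*(u^3 + 2*u^2 - 16*u - 32) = (u + 2)*(u + 3)*(u^2 - 16) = (u + 2)*(u + 3)*(u + 4)*(u - 4)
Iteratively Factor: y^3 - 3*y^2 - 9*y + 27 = (y - 3)*(y^2 - 9) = (y - 3)^2*(y + 3)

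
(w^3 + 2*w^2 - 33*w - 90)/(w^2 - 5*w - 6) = (w^2 + 8*w + 15)/(w + 1)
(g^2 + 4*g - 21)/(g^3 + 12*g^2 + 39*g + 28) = (g - 3)/(g^2 + 5*g + 4)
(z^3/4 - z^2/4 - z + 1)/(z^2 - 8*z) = (z^3 - z^2 - 4*z + 4)/(4*z*(z - 8))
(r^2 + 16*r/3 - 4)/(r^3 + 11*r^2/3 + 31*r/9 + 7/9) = 3*(3*r^2 + 16*r - 12)/(9*r^3 + 33*r^2 + 31*r + 7)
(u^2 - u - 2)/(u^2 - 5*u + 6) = (u + 1)/(u - 3)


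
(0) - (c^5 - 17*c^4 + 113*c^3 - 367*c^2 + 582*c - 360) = -c^5 + 17*c^4 - 113*c^3 + 367*c^2 - 582*c + 360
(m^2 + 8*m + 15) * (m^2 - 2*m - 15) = m^4 + 6*m^3 - 16*m^2 - 150*m - 225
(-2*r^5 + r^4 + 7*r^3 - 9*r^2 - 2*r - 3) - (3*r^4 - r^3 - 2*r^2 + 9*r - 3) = -2*r^5 - 2*r^4 + 8*r^3 - 7*r^2 - 11*r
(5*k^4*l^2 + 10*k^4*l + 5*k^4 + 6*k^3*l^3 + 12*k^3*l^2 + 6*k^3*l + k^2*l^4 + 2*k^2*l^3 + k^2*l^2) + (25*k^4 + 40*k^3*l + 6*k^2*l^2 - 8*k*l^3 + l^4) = 5*k^4*l^2 + 10*k^4*l + 30*k^4 + 6*k^3*l^3 + 12*k^3*l^2 + 46*k^3*l + k^2*l^4 + 2*k^2*l^3 + 7*k^2*l^2 - 8*k*l^3 + l^4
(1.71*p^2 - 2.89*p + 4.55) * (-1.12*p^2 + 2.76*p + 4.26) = -1.9152*p^4 + 7.9564*p^3 - 5.7878*p^2 + 0.246599999999997*p + 19.383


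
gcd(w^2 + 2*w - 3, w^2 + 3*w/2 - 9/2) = w + 3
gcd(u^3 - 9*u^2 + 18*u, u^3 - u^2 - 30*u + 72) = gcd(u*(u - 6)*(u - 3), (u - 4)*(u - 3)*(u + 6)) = u - 3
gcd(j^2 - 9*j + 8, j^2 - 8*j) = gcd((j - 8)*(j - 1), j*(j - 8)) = j - 8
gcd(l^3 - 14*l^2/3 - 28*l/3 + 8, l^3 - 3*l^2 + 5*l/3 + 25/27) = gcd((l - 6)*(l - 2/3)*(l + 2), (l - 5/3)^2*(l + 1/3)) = 1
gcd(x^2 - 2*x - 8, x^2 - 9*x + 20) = x - 4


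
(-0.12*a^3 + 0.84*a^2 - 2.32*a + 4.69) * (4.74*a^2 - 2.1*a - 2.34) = -0.5688*a^5 + 4.2336*a^4 - 12.48*a^3 + 25.137*a^2 - 4.4202*a - 10.9746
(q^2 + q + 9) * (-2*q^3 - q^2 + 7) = -2*q^5 - 3*q^4 - 19*q^3 - 2*q^2 + 7*q + 63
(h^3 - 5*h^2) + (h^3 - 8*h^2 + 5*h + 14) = 2*h^3 - 13*h^2 + 5*h + 14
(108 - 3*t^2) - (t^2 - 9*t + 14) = -4*t^2 + 9*t + 94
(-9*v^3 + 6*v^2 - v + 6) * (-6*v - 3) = 54*v^4 - 9*v^3 - 12*v^2 - 33*v - 18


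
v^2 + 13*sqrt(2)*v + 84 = (v + 6*sqrt(2))*(v + 7*sqrt(2))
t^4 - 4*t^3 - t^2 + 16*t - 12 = (t - 3)*(t - 2)*(t - 1)*(t + 2)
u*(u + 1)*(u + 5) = u^3 + 6*u^2 + 5*u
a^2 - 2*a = a*(a - 2)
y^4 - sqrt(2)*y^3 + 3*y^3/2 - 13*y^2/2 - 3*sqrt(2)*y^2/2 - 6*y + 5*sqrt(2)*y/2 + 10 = (y - 1)*(y + 5/2)*(y - 2*sqrt(2))*(y + sqrt(2))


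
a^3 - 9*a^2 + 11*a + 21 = (a - 7)*(a - 3)*(a + 1)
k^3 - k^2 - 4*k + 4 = (k - 2)*(k - 1)*(k + 2)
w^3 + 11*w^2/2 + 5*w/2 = w*(w + 1/2)*(w + 5)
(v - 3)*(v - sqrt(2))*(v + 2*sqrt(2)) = v^3 - 3*v^2 + sqrt(2)*v^2 - 3*sqrt(2)*v - 4*v + 12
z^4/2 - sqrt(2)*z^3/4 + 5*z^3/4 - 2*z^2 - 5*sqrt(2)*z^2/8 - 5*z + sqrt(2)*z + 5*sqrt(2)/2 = (z/2 + 1)*(z - 2)*(z + 5/2)*(z - sqrt(2)/2)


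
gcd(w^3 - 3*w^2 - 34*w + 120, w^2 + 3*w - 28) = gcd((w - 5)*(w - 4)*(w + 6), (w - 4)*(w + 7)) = w - 4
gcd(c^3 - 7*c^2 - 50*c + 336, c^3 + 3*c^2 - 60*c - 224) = c^2 - c - 56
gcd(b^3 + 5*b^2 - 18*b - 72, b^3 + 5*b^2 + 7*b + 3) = b + 3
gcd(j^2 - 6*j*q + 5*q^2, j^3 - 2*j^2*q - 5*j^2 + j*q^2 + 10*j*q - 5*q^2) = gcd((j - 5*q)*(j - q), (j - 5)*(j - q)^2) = -j + q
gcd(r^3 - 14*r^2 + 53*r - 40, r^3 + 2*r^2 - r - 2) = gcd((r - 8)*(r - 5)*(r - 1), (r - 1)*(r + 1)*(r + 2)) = r - 1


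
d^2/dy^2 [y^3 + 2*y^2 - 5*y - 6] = 6*y + 4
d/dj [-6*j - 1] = -6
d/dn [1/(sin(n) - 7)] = -cos(n)/(sin(n) - 7)^2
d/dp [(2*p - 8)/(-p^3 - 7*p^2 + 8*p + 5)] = 2*(2*p^3 - 5*p^2 - 56*p + 37)/(p^6 + 14*p^5 + 33*p^4 - 122*p^3 - 6*p^2 + 80*p + 25)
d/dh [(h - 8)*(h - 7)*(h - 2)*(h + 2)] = 4*h^3 - 45*h^2 + 104*h + 60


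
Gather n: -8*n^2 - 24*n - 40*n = -8*n^2 - 64*n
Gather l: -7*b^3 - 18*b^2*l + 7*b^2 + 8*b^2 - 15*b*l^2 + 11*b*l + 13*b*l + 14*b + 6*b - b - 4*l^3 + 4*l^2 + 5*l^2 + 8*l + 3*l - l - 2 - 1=-7*b^3 + 15*b^2 + 19*b - 4*l^3 + l^2*(9 - 15*b) + l*(-18*b^2 + 24*b + 10) - 3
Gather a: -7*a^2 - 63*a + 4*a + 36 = -7*a^2 - 59*a + 36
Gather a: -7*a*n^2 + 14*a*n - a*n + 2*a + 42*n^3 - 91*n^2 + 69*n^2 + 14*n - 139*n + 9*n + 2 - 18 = a*(-7*n^2 + 13*n + 2) + 42*n^3 - 22*n^2 - 116*n - 16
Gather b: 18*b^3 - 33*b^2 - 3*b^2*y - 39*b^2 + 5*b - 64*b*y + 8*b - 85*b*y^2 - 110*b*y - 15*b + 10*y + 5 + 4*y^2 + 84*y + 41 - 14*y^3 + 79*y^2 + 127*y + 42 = 18*b^3 + b^2*(-3*y - 72) + b*(-85*y^2 - 174*y - 2) - 14*y^3 + 83*y^2 + 221*y + 88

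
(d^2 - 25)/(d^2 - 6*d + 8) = (d^2 - 25)/(d^2 - 6*d + 8)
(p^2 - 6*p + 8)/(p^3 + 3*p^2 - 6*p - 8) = (p - 4)/(p^2 + 5*p + 4)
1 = 1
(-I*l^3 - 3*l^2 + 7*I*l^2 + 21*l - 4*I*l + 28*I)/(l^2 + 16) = (-I*l^2 + l*(1 + 7*I) - 7)/(l + 4*I)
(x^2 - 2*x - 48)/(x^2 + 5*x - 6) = (x - 8)/(x - 1)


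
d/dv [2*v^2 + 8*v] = 4*v + 8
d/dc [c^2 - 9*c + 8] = 2*c - 9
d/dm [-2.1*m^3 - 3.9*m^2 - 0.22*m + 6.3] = -6.3*m^2 - 7.8*m - 0.22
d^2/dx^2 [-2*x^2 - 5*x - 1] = -4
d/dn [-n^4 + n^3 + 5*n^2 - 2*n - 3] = -4*n^3 + 3*n^2 + 10*n - 2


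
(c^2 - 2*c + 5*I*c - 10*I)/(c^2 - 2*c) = (c + 5*I)/c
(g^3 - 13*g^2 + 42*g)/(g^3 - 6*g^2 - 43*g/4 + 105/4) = 4*g*(g - 6)/(4*g^2 + 4*g - 15)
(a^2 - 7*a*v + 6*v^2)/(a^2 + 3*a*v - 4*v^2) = (a - 6*v)/(a + 4*v)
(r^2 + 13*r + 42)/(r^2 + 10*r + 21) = (r + 6)/(r + 3)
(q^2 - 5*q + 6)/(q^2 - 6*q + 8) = (q - 3)/(q - 4)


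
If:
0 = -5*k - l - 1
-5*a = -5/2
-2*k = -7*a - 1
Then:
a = 1/2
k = 9/4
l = -49/4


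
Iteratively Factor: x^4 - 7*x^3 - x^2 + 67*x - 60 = (x - 5)*(x^3 - 2*x^2 - 11*x + 12) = (x - 5)*(x + 3)*(x^2 - 5*x + 4) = (x - 5)*(x - 4)*(x + 3)*(x - 1)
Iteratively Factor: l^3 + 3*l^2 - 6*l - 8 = (l - 2)*(l^2 + 5*l + 4) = (l - 2)*(l + 1)*(l + 4)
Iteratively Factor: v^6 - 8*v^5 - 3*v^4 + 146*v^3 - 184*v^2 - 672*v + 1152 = (v - 4)*(v^5 - 4*v^4 - 19*v^3 + 70*v^2 + 96*v - 288) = (v - 4)*(v + 3)*(v^4 - 7*v^3 + 2*v^2 + 64*v - 96) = (v - 4)^2*(v + 3)*(v^3 - 3*v^2 - 10*v + 24) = (v - 4)^2*(v - 2)*(v + 3)*(v^2 - v - 12) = (v - 4)^3*(v - 2)*(v + 3)*(v + 3)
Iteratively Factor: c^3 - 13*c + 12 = (c - 3)*(c^2 + 3*c - 4) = (c - 3)*(c + 4)*(c - 1)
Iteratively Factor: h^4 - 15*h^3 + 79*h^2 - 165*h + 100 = (h - 1)*(h^3 - 14*h^2 + 65*h - 100) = (h - 4)*(h - 1)*(h^2 - 10*h + 25) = (h - 5)*(h - 4)*(h - 1)*(h - 5)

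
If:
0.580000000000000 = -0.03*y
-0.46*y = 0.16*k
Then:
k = 55.58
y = -19.33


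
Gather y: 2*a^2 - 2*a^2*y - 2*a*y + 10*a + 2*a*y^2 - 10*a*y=2*a^2 + 2*a*y^2 + 10*a + y*(-2*a^2 - 12*a)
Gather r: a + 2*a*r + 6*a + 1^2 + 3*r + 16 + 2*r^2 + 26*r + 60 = 7*a + 2*r^2 + r*(2*a + 29) + 77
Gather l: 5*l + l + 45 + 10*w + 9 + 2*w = 6*l + 12*w + 54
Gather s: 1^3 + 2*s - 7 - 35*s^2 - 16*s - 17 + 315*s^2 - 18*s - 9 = 280*s^2 - 32*s - 32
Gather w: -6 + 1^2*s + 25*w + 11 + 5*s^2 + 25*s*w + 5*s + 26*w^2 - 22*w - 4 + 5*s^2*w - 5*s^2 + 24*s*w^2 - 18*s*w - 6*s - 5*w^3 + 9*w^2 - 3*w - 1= -5*w^3 + w^2*(24*s + 35) + w*(5*s^2 + 7*s)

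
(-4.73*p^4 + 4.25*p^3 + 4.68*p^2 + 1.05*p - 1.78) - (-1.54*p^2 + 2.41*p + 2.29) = -4.73*p^4 + 4.25*p^3 + 6.22*p^2 - 1.36*p - 4.07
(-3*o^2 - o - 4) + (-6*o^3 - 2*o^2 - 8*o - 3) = -6*o^3 - 5*o^2 - 9*o - 7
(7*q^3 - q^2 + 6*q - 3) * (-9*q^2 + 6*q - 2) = -63*q^5 + 51*q^4 - 74*q^3 + 65*q^2 - 30*q + 6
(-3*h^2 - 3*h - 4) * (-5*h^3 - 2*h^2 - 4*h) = 15*h^5 + 21*h^4 + 38*h^3 + 20*h^2 + 16*h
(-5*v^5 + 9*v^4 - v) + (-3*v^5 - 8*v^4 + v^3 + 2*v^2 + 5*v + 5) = -8*v^5 + v^4 + v^3 + 2*v^2 + 4*v + 5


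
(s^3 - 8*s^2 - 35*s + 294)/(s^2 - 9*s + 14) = (s^2 - s - 42)/(s - 2)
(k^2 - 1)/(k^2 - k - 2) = (k - 1)/(k - 2)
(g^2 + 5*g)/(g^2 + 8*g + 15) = g/(g + 3)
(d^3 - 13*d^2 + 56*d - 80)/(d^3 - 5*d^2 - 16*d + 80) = (d - 4)/(d + 4)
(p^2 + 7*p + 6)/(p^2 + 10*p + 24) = (p + 1)/(p + 4)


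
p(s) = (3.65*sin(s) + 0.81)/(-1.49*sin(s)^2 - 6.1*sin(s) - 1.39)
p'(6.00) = -9.35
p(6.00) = -1.06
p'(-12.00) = 0.09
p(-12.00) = -0.54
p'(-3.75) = -0.09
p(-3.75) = -0.54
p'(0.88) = 0.06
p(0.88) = -0.52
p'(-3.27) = -0.05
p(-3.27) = -0.58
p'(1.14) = 0.04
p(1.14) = -0.51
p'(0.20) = 0.08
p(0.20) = -0.58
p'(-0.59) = 0.07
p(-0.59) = -0.79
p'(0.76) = 0.08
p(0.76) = -0.53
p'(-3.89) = -0.08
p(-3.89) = -0.53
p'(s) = (2.98*sin(s)*cos(s) + 6.1*cos(s))*(3.65*sin(s) + 0.81)/(-1.49*sin(s)^2 - 6.1*sin(s) - 1.39)^2 + 3.65*cos(s)/(-1.49*sin(s)^2 - 6.1*sin(s) - 1.39)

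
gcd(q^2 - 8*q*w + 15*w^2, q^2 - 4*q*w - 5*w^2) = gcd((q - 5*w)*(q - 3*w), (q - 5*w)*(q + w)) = q - 5*w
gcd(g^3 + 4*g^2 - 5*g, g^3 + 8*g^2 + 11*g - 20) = g^2 + 4*g - 5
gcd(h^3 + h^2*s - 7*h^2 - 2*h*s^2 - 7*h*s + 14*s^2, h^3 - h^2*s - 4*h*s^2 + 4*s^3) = -h^2 - h*s + 2*s^2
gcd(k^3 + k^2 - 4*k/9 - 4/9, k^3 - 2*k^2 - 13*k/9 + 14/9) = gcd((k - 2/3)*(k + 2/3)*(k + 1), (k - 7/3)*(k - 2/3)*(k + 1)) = k^2 + k/3 - 2/3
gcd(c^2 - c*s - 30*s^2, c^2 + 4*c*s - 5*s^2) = c + 5*s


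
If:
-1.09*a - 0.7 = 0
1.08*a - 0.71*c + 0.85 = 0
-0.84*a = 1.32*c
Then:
No Solution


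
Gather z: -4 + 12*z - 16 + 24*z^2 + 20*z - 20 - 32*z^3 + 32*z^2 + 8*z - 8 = -32*z^3 + 56*z^2 + 40*z - 48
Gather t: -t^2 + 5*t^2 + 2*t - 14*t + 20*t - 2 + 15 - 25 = 4*t^2 + 8*t - 12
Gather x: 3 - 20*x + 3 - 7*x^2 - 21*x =-7*x^2 - 41*x + 6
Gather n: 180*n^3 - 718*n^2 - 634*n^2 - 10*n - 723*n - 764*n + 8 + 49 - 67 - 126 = 180*n^3 - 1352*n^2 - 1497*n - 136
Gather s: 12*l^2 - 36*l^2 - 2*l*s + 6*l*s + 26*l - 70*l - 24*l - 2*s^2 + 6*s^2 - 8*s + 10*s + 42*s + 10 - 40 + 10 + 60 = -24*l^2 - 68*l + 4*s^2 + s*(4*l + 44) + 40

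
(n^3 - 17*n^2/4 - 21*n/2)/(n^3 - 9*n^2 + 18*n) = (n + 7/4)/(n - 3)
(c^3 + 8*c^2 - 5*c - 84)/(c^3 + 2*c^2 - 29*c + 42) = (c + 4)/(c - 2)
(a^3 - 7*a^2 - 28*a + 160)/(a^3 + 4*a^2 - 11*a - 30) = (a^2 - 12*a + 32)/(a^2 - a - 6)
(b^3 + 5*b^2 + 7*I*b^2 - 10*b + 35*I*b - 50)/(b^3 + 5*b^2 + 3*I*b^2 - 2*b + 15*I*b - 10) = (b + 5*I)/(b + I)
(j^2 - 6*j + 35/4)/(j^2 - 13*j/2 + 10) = (j - 7/2)/(j - 4)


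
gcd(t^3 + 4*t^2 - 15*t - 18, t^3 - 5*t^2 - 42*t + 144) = t^2 + 3*t - 18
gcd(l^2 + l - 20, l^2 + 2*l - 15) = l + 5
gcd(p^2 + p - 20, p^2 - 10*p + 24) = p - 4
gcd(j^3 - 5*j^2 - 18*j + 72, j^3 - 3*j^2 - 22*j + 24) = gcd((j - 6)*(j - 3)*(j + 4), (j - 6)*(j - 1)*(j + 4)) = j^2 - 2*j - 24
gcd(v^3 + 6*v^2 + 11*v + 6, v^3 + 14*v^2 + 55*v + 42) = v + 1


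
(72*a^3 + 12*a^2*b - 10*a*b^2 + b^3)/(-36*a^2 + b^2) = (-12*a^2 - 4*a*b + b^2)/(6*a + b)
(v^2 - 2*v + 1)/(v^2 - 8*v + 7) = (v - 1)/(v - 7)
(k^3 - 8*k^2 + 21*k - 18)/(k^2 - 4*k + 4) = (k^2 - 6*k + 9)/(k - 2)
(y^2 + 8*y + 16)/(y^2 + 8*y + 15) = (y^2 + 8*y + 16)/(y^2 + 8*y + 15)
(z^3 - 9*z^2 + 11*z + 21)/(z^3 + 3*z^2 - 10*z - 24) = (z^2 - 6*z - 7)/(z^2 + 6*z + 8)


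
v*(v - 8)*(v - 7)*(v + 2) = v^4 - 13*v^3 + 26*v^2 + 112*v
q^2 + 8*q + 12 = (q + 2)*(q + 6)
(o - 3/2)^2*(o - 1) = o^3 - 4*o^2 + 21*o/4 - 9/4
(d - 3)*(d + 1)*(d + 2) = d^3 - 7*d - 6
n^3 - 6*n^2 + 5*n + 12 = (n - 4)*(n - 3)*(n + 1)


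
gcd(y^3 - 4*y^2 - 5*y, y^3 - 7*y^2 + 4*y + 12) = y + 1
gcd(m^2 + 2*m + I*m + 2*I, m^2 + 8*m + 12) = m + 2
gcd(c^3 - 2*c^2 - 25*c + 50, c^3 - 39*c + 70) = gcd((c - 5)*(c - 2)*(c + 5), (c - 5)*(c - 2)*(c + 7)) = c^2 - 7*c + 10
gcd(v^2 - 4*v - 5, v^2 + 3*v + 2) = v + 1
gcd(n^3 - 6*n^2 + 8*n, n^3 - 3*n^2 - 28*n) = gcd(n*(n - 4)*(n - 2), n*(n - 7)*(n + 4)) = n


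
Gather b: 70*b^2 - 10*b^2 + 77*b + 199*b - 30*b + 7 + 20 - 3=60*b^2 + 246*b + 24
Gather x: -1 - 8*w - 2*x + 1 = -8*w - 2*x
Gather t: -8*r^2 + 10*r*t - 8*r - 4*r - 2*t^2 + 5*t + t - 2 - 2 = -8*r^2 - 12*r - 2*t^2 + t*(10*r + 6) - 4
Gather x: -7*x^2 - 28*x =-7*x^2 - 28*x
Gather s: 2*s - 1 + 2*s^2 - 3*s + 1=2*s^2 - s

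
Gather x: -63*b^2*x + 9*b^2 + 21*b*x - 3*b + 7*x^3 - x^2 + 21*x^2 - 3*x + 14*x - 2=9*b^2 - 3*b + 7*x^3 + 20*x^2 + x*(-63*b^2 + 21*b + 11) - 2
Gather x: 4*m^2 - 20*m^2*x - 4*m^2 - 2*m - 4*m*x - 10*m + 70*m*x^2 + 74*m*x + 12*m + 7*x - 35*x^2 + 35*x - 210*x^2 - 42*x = x^2*(70*m - 245) + x*(-20*m^2 + 70*m)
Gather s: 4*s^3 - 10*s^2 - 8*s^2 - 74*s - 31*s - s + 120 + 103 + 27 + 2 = 4*s^3 - 18*s^2 - 106*s + 252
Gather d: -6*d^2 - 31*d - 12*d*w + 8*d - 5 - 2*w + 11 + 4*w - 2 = -6*d^2 + d*(-12*w - 23) + 2*w + 4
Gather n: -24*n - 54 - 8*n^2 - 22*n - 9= -8*n^2 - 46*n - 63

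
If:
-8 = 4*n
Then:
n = -2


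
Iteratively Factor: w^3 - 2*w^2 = (w - 2)*(w^2) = w*(w - 2)*(w)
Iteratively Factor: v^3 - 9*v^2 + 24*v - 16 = (v - 1)*(v^2 - 8*v + 16) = (v - 4)*(v - 1)*(v - 4)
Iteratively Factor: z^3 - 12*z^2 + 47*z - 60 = (z - 5)*(z^2 - 7*z + 12) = (z - 5)*(z - 3)*(z - 4)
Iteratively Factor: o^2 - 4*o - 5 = (o - 5)*(o + 1)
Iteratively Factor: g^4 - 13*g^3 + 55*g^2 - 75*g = (g - 5)*(g^3 - 8*g^2 + 15*g) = (g - 5)*(g - 3)*(g^2 - 5*g) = (g - 5)^2*(g - 3)*(g)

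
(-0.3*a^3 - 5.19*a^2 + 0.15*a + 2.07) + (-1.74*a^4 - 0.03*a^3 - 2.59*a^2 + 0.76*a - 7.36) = -1.74*a^4 - 0.33*a^3 - 7.78*a^2 + 0.91*a - 5.29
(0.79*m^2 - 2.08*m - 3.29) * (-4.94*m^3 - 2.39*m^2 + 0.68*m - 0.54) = -3.9026*m^5 + 8.3871*m^4 + 21.761*m^3 + 6.0221*m^2 - 1.114*m + 1.7766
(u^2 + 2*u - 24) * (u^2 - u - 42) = u^4 + u^3 - 68*u^2 - 60*u + 1008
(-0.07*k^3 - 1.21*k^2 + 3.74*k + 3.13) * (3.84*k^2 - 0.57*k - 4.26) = -0.2688*k^5 - 4.6065*k^4 + 15.3495*k^3 + 15.042*k^2 - 17.7165*k - 13.3338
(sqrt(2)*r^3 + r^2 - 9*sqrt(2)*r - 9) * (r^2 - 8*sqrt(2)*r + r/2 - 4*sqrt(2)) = sqrt(2)*r^5 - 15*r^4 + sqrt(2)*r^4/2 - 17*sqrt(2)*r^3 - 15*r^3/2 - 17*sqrt(2)*r^2/2 + 135*r^2 + 135*r/2 + 72*sqrt(2)*r + 36*sqrt(2)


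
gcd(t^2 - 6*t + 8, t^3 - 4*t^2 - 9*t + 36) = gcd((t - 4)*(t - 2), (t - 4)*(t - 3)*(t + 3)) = t - 4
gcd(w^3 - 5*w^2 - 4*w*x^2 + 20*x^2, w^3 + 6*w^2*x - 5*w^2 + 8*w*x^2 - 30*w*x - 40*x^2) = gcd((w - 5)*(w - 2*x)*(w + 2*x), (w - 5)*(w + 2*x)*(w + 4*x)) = w^2 + 2*w*x - 5*w - 10*x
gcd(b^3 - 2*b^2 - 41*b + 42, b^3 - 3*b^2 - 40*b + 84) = b^2 - b - 42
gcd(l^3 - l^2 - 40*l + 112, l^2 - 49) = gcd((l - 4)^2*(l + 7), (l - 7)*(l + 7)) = l + 7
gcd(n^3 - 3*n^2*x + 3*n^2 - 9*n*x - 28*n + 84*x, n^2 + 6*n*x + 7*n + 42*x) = n + 7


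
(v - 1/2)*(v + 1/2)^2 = v^3 + v^2/2 - v/4 - 1/8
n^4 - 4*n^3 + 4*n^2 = n^2*(n - 2)^2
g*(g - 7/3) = g^2 - 7*g/3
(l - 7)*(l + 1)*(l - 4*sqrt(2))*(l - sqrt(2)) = l^4 - 5*sqrt(2)*l^3 - 6*l^3 + l^2 + 30*sqrt(2)*l^2 - 48*l + 35*sqrt(2)*l - 56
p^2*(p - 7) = p^3 - 7*p^2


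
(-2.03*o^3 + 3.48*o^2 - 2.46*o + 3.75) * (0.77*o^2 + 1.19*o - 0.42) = -1.5631*o^5 + 0.2639*o^4 + 3.0996*o^3 - 1.5015*o^2 + 5.4957*o - 1.575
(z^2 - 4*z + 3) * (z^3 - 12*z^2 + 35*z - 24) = z^5 - 16*z^4 + 86*z^3 - 200*z^2 + 201*z - 72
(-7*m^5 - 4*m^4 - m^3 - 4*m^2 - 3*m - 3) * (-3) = 21*m^5 + 12*m^4 + 3*m^3 + 12*m^2 + 9*m + 9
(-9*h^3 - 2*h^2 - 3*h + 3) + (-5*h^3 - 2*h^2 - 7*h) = -14*h^3 - 4*h^2 - 10*h + 3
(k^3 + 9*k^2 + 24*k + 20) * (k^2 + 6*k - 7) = k^5 + 15*k^4 + 71*k^3 + 101*k^2 - 48*k - 140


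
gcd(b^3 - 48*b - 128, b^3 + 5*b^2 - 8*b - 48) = b^2 + 8*b + 16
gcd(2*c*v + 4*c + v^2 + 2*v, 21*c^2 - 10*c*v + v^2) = 1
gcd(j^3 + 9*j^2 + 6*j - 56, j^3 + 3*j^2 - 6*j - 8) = j^2 + 2*j - 8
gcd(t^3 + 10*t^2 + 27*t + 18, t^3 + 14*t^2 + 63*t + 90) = t^2 + 9*t + 18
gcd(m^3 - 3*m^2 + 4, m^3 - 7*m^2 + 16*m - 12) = m^2 - 4*m + 4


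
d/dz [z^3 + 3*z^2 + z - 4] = 3*z^2 + 6*z + 1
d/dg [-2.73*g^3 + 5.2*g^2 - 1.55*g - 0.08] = -8.19*g^2 + 10.4*g - 1.55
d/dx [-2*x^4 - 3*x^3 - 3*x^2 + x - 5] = -8*x^3 - 9*x^2 - 6*x + 1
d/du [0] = 0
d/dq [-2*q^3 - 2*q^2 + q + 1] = -6*q^2 - 4*q + 1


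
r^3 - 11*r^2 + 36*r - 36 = (r - 6)*(r - 3)*(r - 2)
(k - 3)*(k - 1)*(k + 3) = k^3 - k^2 - 9*k + 9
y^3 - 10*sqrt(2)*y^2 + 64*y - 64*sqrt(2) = (y - 4*sqrt(2))^2*(y - 2*sqrt(2))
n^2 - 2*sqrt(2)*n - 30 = (n - 5*sqrt(2))*(n + 3*sqrt(2))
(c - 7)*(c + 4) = c^2 - 3*c - 28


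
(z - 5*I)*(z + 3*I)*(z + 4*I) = z^3 + 2*I*z^2 + 23*z + 60*I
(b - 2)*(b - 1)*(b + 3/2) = b^3 - 3*b^2/2 - 5*b/2 + 3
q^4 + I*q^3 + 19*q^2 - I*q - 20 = (q - 4*I)*(q + 5*I)*(-I*q - I)*(I*q - I)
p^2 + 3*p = p*(p + 3)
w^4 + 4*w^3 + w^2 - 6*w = w*(w - 1)*(w + 2)*(w + 3)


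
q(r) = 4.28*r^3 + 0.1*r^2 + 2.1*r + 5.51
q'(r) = 12.84*r^2 + 0.2*r + 2.1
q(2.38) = 68.77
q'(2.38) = 75.31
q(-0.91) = 0.46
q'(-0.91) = 12.55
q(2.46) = 75.00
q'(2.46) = 80.29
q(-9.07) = -3198.80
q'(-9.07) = 1056.57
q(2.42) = 71.84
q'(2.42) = 77.78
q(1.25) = 16.65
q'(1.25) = 22.41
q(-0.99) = -0.62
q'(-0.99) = 14.49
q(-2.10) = -38.10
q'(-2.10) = 58.30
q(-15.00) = -14448.49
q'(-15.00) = 2888.10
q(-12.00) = -7401.13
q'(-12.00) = 1848.66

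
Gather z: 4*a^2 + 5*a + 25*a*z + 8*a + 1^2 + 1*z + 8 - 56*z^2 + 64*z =4*a^2 + 13*a - 56*z^2 + z*(25*a + 65) + 9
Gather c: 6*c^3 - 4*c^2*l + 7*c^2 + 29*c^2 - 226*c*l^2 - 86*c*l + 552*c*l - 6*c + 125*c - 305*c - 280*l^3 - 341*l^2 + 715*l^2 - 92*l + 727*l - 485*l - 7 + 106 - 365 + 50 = 6*c^3 + c^2*(36 - 4*l) + c*(-226*l^2 + 466*l - 186) - 280*l^3 + 374*l^2 + 150*l - 216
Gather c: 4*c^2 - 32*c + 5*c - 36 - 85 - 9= 4*c^2 - 27*c - 130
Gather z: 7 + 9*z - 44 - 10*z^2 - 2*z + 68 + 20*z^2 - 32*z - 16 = 10*z^2 - 25*z + 15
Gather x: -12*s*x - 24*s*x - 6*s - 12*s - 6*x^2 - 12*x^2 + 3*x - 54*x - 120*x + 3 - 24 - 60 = -18*s - 18*x^2 + x*(-36*s - 171) - 81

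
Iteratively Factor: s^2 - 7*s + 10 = (s - 2)*(s - 5)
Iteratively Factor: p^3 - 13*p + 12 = (p + 4)*(p^2 - 4*p + 3) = (p - 3)*(p + 4)*(p - 1)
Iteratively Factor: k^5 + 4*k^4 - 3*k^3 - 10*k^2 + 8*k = (k + 2)*(k^4 + 2*k^3 - 7*k^2 + 4*k) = k*(k + 2)*(k^3 + 2*k^2 - 7*k + 4) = k*(k - 1)*(k + 2)*(k^2 + 3*k - 4) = k*(k - 1)^2*(k + 2)*(k + 4)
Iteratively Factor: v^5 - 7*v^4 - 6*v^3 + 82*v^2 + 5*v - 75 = (v + 3)*(v^4 - 10*v^3 + 24*v^2 + 10*v - 25) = (v - 5)*(v + 3)*(v^3 - 5*v^2 - v + 5) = (v - 5)*(v - 1)*(v + 3)*(v^2 - 4*v - 5) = (v - 5)*(v - 1)*(v + 1)*(v + 3)*(v - 5)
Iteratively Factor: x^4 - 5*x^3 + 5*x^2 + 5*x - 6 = (x - 3)*(x^3 - 2*x^2 - x + 2) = (x - 3)*(x + 1)*(x^2 - 3*x + 2) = (x - 3)*(x - 1)*(x + 1)*(x - 2)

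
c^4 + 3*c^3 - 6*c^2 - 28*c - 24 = (c - 3)*(c + 2)^3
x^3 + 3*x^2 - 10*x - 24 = (x - 3)*(x + 2)*(x + 4)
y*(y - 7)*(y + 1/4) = y^3 - 27*y^2/4 - 7*y/4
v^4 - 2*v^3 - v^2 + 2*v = v*(v - 2)*(v - 1)*(v + 1)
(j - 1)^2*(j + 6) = j^3 + 4*j^2 - 11*j + 6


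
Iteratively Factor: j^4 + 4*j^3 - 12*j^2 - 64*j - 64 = (j + 4)*(j^3 - 12*j - 16) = (j + 2)*(j + 4)*(j^2 - 2*j - 8) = (j - 4)*(j + 2)*(j + 4)*(j + 2)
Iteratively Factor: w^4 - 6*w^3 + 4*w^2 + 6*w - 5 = (w - 5)*(w^3 - w^2 - w + 1) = (w - 5)*(w + 1)*(w^2 - 2*w + 1) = (w - 5)*(w - 1)*(w + 1)*(w - 1)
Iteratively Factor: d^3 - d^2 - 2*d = (d)*(d^2 - d - 2) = d*(d - 2)*(d + 1)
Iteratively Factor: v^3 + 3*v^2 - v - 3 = (v + 3)*(v^2 - 1) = (v - 1)*(v + 3)*(v + 1)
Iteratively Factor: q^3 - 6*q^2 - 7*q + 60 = (q + 3)*(q^2 - 9*q + 20) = (q - 5)*(q + 3)*(q - 4)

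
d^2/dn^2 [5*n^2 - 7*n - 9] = 10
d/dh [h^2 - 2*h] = 2*h - 2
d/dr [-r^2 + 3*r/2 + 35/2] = 3/2 - 2*r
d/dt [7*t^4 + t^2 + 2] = 28*t^3 + 2*t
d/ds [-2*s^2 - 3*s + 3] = -4*s - 3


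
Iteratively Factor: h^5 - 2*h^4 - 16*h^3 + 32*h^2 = (h - 4)*(h^4 + 2*h^3 - 8*h^2) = h*(h - 4)*(h^3 + 2*h^2 - 8*h) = h*(h - 4)*(h - 2)*(h^2 + 4*h) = h^2*(h - 4)*(h - 2)*(h + 4)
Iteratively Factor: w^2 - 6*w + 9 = (w - 3)*(w - 3)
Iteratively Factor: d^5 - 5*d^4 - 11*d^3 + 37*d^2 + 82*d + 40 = (d + 2)*(d^4 - 7*d^3 + 3*d^2 + 31*d + 20) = (d - 4)*(d + 2)*(d^3 - 3*d^2 - 9*d - 5) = (d - 4)*(d + 1)*(d + 2)*(d^2 - 4*d - 5) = (d - 4)*(d + 1)^2*(d + 2)*(d - 5)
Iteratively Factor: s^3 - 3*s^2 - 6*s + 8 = (s - 1)*(s^2 - 2*s - 8) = (s - 4)*(s - 1)*(s + 2)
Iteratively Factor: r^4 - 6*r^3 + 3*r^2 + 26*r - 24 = (r - 4)*(r^3 - 2*r^2 - 5*r + 6) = (r - 4)*(r - 3)*(r^2 + r - 2) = (r - 4)*(r - 3)*(r + 2)*(r - 1)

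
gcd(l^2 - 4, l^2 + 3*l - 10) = l - 2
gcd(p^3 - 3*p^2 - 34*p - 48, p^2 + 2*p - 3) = p + 3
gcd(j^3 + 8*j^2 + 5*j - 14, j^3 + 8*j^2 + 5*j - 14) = j^3 + 8*j^2 + 5*j - 14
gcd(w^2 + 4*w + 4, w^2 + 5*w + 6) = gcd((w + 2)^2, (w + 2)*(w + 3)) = w + 2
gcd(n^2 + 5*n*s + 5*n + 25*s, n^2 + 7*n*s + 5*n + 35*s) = n + 5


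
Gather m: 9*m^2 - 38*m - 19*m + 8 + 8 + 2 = 9*m^2 - 57*m + 18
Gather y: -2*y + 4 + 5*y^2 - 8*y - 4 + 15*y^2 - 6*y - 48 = 20*y^2 - 16*y - 48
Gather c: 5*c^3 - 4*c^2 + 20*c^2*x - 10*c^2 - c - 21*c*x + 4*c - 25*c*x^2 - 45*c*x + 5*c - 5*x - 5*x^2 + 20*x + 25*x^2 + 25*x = 5*c^3 + c^2*(20*x - 14) + c*(-25*x^2 - 66*x + 8) + 20*x^2 + 40*x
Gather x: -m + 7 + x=-m + x + 7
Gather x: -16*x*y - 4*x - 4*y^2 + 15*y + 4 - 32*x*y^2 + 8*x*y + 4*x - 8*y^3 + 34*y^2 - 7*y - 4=x*(-32*y^2 - 8*y) - 8*y^3 + 30*y^2 + 8*y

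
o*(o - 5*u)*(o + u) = o^3 - 4*o^2*u - 5*o*u^2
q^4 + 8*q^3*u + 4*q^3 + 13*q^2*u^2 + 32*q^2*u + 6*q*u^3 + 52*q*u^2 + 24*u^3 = (q + 4)*(q + u)^2*(q + 6*u)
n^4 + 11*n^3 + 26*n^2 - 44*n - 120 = (n - 2)*(n + 2)*(n + 5)*(n + 6)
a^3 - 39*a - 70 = (a - 7)*(a + 2)*(a + 5)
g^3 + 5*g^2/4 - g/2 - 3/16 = (g - 1/2)*(g + 1/4)*(g + 3/2)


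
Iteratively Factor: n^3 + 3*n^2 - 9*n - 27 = (n - 3)*(n^2 + 6*n + 9) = (n - 3)*(n + 3)*(n + 3)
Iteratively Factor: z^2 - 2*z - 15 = (z + 3)*(z - 5)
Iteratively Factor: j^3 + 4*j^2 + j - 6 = (j + 2)*(j^2 + 2*j - 3) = (j + 2)*(j + 3)*(j - 1)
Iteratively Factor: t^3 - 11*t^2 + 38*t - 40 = (t - 5)*(t^2 - 6*t + 8) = (t - 5)*(t - 4)*(t - 2)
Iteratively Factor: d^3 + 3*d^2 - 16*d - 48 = (d - 4)*(d^2 + 7*d + 12) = (d - 4)*(d + 4)*(d + 3)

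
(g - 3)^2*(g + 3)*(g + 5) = g^4 + 2*g^3 - 24*g^2 - 18*g + 135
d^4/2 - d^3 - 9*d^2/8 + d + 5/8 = (d/2 + 1/2)*(d - 5/2)*(d - 1)*(d + 1/2)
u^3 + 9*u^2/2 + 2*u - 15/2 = (u - 1)*(u + 5/2)*(u + 3)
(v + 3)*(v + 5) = v^2 + 8*v + 15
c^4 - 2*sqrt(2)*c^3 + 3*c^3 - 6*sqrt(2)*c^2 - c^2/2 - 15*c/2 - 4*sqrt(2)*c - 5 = (c + 1)*(c + 2)*(c - 5*sqrt(2)/2)*(c + sqrt(2)/2)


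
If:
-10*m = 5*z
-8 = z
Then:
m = 4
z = -8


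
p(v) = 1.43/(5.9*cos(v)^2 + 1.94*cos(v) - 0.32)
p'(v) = 1.43*(11.8*sin(v)*cos(v) + 1.94*sin(v))/(5.9*cos(v)^2 + 1.94*cos(v) - 0.32)^2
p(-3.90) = 1.04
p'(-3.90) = -3.42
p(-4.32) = -7.18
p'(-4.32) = -85.73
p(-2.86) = 0.44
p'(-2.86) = 0.35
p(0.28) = 0.20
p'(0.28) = 0.11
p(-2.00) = -13.55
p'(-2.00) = 346.55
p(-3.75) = 0.69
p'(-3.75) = -1.49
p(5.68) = 0.27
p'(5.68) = -0.34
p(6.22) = 0.19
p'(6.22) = -0.02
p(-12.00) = 0.26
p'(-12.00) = 0.30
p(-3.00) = 0.40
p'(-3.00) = 0.16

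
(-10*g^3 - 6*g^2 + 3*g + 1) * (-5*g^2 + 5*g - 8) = 50*g^5 - 20*g^4 + 35*g^3 + 58*g^2 - 19*g - 8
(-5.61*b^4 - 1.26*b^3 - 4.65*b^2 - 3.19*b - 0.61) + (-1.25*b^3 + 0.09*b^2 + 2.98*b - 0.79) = -5.61*b^4 - 2.51*b^3 - 4.56*b^2 - 0.21*b - 1.4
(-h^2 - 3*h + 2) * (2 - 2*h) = 2*h^3 + 4*h^2 - 10*h + 4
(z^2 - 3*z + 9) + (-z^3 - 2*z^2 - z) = -z^3 - z^2 - 4*z + 9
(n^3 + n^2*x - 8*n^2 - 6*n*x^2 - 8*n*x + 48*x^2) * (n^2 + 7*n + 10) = n^5 + n^4*x - n^4 - 6*n^3*x^2 - n^3*x - 46*n^3 + 6*n^2*x^2 - 46*n^2*x - 80*n^2 + 276*n*x^2 - 80*n*x + 480*x^2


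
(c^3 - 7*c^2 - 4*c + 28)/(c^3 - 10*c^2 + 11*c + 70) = (c - 2)/(c - 5)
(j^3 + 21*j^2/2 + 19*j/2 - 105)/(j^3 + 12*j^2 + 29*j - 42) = (j - 5/2)/(j - 1)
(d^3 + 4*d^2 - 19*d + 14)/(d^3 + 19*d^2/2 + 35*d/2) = 2*(d^2 - 3*d + 2)/(d*(2*d + 5))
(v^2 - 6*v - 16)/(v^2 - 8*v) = (v + 2)/v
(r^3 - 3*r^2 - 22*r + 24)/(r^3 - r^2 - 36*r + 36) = (r + 4)/(r + 6)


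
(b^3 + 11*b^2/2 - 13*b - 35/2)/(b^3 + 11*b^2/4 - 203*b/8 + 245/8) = 4*(b + 1)/(4*b - 7)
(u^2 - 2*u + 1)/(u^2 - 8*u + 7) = (u - 1)/(u - 7)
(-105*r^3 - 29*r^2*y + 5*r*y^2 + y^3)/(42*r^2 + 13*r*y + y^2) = (-15*r^2 - 2*r*y + y^2)/(6*r + y)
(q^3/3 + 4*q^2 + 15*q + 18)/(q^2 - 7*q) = (q^3 + 12*q^2 + 45*q + 54)/(3*q*(q - 7))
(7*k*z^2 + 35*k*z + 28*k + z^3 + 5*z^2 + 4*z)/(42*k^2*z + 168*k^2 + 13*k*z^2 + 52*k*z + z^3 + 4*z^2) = (z + 1)/(6*k + z)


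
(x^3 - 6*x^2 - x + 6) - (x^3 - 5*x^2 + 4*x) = -x^2 - 5*x + 6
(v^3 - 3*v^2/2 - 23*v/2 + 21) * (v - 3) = v^4 - 9*v^3/2 - 7*v^2 + 111*v/2 - 63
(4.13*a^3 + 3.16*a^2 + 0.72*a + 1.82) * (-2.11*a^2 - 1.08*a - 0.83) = -8.7143*a^5 - 11.128*a^4 - 8.3599*a^3 - 7.2406*a^2 - 2.5632*a - 1.5106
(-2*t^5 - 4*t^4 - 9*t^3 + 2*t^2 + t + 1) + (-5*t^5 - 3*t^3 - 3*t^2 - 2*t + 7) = -7*t^5 - 4*t^4 - 12*t^3 - t^2 - t + 8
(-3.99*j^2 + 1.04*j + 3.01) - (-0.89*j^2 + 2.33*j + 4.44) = -3.1*j^2 - 1.29*j - 1.43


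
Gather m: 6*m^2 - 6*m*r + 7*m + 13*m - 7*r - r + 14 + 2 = 6*m^2 + m*(20 - 6*r) - 8*r + 16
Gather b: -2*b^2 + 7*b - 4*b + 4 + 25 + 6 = -2*b^2 + 3*b + 35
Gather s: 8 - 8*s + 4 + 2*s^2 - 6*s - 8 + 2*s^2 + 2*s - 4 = 4*s^2 - 12*s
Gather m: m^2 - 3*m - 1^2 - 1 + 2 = m^2 - 3*m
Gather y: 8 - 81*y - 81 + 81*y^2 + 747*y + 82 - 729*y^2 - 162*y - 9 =-648*y^2 + 504*y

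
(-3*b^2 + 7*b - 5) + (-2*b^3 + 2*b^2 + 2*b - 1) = -2*b^3 - b^2 + 9*b - 6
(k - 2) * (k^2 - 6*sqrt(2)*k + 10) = k^3 - 6*sqrt(2)*k^2 - 2*k^2 + 10*k + 12*sqrt(2)*k - 20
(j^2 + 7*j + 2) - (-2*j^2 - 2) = 3*j^2 + 7*j + 4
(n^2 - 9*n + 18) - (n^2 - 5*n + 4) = 14 - 4*n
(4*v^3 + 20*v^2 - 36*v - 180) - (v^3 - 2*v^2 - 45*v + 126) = 3*v^3 + 22*v^2 + 9*v - 306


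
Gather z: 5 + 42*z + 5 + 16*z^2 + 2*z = 16*z^2 + 44*z + 10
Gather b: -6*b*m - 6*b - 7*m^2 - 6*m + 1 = b*(-6*m - 6) - 7*m^2 - 6*m + 1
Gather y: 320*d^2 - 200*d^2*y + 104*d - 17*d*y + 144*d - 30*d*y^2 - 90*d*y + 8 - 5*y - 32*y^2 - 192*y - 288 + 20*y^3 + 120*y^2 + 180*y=320*d^2 + 248*d + 20*y^3 + y^2*(88 - 30*d) + y*(-200*d^2 - 107*d - 17) - 280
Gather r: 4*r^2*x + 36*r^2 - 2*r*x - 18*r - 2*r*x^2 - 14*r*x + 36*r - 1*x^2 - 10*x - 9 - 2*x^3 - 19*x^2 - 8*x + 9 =r^2*(4*x + 36) + r*(-2*x^2 - 16*x + 18) - 2*x^3 - 20*x^2 - 18*x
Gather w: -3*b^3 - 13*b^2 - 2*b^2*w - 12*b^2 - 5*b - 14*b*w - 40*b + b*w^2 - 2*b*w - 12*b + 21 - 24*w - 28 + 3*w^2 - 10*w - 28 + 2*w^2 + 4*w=-3*b^3 - 25*b^2 - 57*b + w^2*(b + 5) + w*(-2*b^2 - 16*b - 30) - 35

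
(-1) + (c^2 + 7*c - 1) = c^2 + 7*c - 2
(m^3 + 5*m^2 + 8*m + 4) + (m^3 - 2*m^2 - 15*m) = 2*m^3 + 3*m^2 - 7*m + 4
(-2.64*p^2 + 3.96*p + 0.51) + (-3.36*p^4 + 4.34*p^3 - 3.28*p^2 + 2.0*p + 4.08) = -3.36*p^4 + 4.34*p^3 - 5.92*p^2 + 5.96*p + 4.59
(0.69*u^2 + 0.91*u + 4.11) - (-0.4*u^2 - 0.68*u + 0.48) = 1.09*u^2 + 1.59*u + 3.63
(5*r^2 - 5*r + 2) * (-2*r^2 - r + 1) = -10*r^4 + 5*r^3 + 6*r^2 - 7*r + 2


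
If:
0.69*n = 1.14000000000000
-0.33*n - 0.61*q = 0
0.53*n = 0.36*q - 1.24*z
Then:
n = 1.65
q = -0.89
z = -0.97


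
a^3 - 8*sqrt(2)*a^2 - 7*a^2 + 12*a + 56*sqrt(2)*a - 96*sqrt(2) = (a - 4)*(a - 3)*(a - 8*sqrt(2))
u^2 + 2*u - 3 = (u - 1)*(u + 3)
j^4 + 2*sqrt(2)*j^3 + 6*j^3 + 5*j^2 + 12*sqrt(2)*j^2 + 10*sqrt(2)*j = j*(j + 1)*(j + 5)*(j + 2*sqrt(2))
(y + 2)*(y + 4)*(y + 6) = y^3 + 12*y^2 + 44*y + 48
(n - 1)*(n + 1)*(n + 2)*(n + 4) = n^4 + 6*n^3 + 7*n^2 - 6*n - 8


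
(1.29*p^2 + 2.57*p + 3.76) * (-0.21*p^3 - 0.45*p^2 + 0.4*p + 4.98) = -0.2709*p^5 - 1.1202*p^4 - 1.4301*p^3 + 5.7602*p^2 + 14.3026*p + 18.7248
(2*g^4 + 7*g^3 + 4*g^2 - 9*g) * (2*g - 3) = 4*g^5 + 8*g^4 - 13*g^3 - 30*g^2 + 27*g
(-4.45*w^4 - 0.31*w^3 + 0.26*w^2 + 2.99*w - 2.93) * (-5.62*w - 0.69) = 25.009*w^5 + 4.8127*w^4 - 1.2473*w^3 - 16.9832*w^2 + 14.4035*w + 2.0217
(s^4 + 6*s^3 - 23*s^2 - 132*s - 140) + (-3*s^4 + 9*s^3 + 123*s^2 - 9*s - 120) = -2*s^4 + 15*s^3 + 100*s^2 - 141*s - 260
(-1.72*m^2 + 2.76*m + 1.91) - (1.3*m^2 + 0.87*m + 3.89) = -3.02*m^2 + 1.89*m - 1.98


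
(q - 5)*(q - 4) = q^2 - 9*q + 20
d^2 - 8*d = d*(d - 8)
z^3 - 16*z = z*(z - 4)*(z + 4)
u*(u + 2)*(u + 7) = u^3 + 9*u^2 + 14*u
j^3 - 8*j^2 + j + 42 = (j - 7)*(j - 3)*(j + 2)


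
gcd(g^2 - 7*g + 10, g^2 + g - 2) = 1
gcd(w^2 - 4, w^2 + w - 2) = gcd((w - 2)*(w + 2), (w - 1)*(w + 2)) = w + 2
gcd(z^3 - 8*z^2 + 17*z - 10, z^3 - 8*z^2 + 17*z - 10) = z^3 - 8*z^2 + 17*z - 10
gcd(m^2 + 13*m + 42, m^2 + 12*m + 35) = m + 7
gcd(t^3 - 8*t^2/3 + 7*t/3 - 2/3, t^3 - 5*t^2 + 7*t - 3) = t^2 - 2*t + 1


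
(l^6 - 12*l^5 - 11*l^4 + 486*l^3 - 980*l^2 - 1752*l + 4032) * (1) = l^6 - 12*l^5 - 11*l^4 + 486*l^3 - 980*l^2 - 1752*l + 4032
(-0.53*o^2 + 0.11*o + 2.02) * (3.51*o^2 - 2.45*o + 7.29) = -1.8603*o^4 + 1.6846*o^3 + 2.957*o^2 - 4.1471*o + 14.7258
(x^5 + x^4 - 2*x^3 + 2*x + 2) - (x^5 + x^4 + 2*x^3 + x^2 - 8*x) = -4*x^3 - x^2 + 10*x + 2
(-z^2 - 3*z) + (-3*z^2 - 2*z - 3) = -4*z^2 - 5*z - 3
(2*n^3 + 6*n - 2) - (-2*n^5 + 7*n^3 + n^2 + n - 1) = 2*n^5 - 5*n^3 - n^2 + 5*n - 1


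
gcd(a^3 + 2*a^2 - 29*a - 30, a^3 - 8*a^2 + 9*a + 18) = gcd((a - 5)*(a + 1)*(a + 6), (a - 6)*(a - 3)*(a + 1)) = a + 1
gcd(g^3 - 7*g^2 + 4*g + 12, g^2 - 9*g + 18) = g - 6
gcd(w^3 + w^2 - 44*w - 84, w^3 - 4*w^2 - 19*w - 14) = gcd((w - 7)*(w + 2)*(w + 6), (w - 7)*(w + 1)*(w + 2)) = w^2 - 5*w - 14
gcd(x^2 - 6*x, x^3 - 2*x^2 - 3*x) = x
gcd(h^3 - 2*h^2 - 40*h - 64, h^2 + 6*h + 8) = h^2 + 6*h + 8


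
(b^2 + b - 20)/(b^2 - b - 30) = (b - 4)/(b - 6)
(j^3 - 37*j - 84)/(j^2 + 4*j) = j - 4 - 21/j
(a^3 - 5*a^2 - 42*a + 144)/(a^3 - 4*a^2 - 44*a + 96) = (a - 3)/(a - 2)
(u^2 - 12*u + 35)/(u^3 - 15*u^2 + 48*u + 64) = (u^2 - 12*u + 35)/(u^3 - 15*u^2 + 48*u + 64)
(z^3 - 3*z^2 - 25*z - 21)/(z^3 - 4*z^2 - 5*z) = (z^2 - 4*z - 21)/(z*(z - 5))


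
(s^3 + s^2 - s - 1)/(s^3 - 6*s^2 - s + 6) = (s + 1)/(s - 6)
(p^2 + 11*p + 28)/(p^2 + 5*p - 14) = (p + 4)/(p - 2)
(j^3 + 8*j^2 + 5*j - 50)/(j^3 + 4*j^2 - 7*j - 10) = (j + 5)/(j + 1)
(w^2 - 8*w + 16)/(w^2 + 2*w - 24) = (w - 4)/(w + 6)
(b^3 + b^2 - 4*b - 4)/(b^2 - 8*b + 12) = (b^2 + 3*b + 2)/(b - 6)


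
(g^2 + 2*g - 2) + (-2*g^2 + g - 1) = -g^2 + 3*g - 3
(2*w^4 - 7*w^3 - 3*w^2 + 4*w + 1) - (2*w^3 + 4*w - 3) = 2*w^4 - 9*w^3 - 3*w^2 + 4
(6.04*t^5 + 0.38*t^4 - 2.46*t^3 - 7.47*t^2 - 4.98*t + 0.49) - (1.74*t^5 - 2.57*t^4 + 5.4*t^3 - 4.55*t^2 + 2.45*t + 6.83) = 4.3*t^5 + 2.95*t^4 - 7.86*t^3 - 2.92*t^2 - 7.43*t - 6.34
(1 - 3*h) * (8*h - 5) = -24*h^2 + 23*h - 5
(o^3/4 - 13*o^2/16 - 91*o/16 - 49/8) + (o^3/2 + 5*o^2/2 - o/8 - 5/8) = 3*o^3/4 + 27*o^2/16 - 93*o/16 - 27/4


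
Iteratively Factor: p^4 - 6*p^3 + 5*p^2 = (p)*(p^3 - 6*p^2 + 5*p) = p*(p - 5)*(p^2 - p) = p*(p - 5)*(p - 1)*(p)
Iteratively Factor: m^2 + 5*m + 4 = (m + 1)*(m + 4)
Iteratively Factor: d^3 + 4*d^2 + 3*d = (d)*(d^2 + 4*d + 3) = d*(d + 3)*(d + 1)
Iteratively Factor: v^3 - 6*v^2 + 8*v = (v - 4)*(v^2 - 2*v) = (v - 4)*(v - 2)*(v)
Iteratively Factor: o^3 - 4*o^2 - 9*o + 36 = (o + 3)*(o^2 - 7*o + 12) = (o - 4)*(o + 3)*(o - 3)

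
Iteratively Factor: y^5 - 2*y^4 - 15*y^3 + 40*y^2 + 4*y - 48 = (y - 2)*(y^4 - 15*y^2 + 10*y + 24) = (y - 3)*(y - 2)*(y^3 + 3*y^2 - 6*y - 8) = (y - 3)*(y - 2)*(y + 1)*(y^2 + 2*y - 8) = (y - 3)*(y - 2)^2*(y + 1)*(y + 4)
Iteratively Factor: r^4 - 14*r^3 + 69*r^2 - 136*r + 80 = (r - 1)*(r^3 - 13*r^2 + 56*r - 80) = (r - 4)*(r - 1)*(r^2 - 9*r + 20) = (r - 5)*(r - 4)*(r - 1)*(r - 4)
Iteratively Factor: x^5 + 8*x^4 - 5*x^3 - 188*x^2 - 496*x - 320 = (x + 4)*(x^4 + 4*x^3 - 21*x^2 - 104*x - 80) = (x + 4)^2*(x^3 - 21*x - 20) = (x + 4)^3*(x^2 - 4*x - 5) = (x - 5)*(x + 4)^3*(x + 1)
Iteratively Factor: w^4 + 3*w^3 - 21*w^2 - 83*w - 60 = (w + 1)*(w^3 + 2*w^2 - 23*w - 60) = (w + 1)*(w + 3)*(w^2 - w - 20) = (w + 1)*(w + 3)*(w + 4)*(w - 5)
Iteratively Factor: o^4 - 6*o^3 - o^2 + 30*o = (o + 2)*(o^3 - 8*o^2 + 15*o) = o*(o + 2)*(o^2 - 8*o + 15) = o*(o - 3)*(o + 2)*(o - 5)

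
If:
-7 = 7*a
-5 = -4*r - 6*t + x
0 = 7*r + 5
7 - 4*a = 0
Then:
No Solution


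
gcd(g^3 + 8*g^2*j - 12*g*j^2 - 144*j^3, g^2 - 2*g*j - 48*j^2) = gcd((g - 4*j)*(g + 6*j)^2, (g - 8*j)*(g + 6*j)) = g + 6*j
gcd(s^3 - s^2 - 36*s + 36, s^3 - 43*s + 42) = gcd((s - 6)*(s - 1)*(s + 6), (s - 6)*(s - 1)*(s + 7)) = s^2 - 7*s + 6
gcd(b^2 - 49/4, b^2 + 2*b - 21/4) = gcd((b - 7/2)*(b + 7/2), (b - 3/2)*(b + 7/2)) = b + 7/2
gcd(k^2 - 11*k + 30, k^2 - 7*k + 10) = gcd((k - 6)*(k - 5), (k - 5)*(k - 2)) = k - 5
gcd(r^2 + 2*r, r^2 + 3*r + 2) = r + 2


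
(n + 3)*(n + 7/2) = n^2 + 13*n/2 + 21/2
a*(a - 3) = a^2 - 3*a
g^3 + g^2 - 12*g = g*(g - 3)*(g + 4)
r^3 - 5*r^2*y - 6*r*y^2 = r*(r - 6*y)*(r + y)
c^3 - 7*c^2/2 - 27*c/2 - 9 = (c - 6)*(c + 1)*(c + 3/2)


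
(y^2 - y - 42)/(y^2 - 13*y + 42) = (y + 6)/(y - 6)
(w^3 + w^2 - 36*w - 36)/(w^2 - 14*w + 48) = (w^2 + 7*w + 6)/(w - 8)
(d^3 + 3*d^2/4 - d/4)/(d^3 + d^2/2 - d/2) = (4*d - 1)/(2*(2*d - 1))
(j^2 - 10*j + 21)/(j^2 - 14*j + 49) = (j - 3)/(j - 7)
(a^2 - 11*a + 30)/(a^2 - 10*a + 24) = (a - 5)/(a - 4)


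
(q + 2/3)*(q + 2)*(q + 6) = q^3 + 26*q^2/3 + 52*q/3 + 8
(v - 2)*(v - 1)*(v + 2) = v^3 - v^2 - 4*v + 4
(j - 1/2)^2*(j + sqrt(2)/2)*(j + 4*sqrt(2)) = j^4 - j^3 + 9*sqrt(2)*j^3/2 - 9*sqrt(2)*j^2/2 + 17*j^2/4 - 4*j + 9*sqrt(2)*j/8 + 1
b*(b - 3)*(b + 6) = b^3 + 3*b^2 - 18*b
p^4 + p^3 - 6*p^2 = p^2*(p - 2)*(p + 3)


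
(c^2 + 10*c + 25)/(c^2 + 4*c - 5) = (c + 5)/(c - 1)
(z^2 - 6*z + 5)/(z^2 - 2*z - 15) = (z - 1)/(z + 3)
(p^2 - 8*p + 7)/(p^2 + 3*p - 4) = (p - 7)/(p + 4)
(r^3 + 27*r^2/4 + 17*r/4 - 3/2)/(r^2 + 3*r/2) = (4*r^3 + 27*r^2 + 17*r - 6)/(2*r*(2*r + 3))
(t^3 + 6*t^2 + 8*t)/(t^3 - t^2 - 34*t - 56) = t/(t - 7)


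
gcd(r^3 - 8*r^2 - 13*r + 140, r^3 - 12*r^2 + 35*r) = r^2 - 12*r + 35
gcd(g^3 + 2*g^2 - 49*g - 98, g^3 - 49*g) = g^2 - 49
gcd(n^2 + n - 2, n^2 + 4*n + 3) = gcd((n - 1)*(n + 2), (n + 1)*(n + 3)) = 1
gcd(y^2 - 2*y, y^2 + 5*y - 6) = 1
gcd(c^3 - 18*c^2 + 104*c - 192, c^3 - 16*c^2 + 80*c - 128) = c^2 - 12*c + 32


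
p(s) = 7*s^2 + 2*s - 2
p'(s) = 14*s + 2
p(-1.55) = 11.72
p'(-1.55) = -19.70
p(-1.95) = 20.72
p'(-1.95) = -25.30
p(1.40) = 14.52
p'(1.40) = 21.60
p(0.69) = 2.71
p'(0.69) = 11.66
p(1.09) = 8.50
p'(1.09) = 17.26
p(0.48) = 0.57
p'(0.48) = 8.72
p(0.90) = 5.47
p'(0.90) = 14.60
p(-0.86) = 1.46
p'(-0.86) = -10.04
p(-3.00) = 55.00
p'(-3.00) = -40.00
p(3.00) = 67.00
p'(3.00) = 44.00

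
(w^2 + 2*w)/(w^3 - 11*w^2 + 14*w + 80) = w/(w^2 - 13*w + 40)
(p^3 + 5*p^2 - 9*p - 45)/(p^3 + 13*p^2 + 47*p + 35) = (p^2 - 9)/(p^2 + 8*p + 7)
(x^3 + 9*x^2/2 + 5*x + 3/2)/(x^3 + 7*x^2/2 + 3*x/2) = (x + 1)/x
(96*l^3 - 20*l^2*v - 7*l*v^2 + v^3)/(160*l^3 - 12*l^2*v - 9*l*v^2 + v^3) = (-3*l + v)/(-5*l + v)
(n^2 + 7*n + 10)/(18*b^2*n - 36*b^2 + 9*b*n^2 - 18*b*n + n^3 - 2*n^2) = (n^2 + 7*n + 10)/(18*b^2*n - 36*b^2 + 9*b*n^2 - 18*b*n + n^3 - 2*n^2)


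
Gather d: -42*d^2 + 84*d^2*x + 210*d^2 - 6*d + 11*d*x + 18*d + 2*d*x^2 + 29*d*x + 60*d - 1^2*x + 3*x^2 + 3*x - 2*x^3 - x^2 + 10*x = d^2*(84*x + 168) + d*(2*x^2 + 40*x + 72) - 2*x^3 + 2*x^2 + 12*x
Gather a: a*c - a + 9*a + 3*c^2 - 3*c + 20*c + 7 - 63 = a*(c + 8) + 3*c^2 + 17*c - 56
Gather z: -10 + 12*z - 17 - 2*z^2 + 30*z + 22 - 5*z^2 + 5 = -7*z^2 + 42*z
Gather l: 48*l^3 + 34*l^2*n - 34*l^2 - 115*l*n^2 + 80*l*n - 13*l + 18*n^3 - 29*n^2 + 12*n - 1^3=48*l^3 + l^2*(34*n - 34) + l*(-115*n^2 + 80*n - 13) + 18*n^3 - 29*n^2 + 12*n - 1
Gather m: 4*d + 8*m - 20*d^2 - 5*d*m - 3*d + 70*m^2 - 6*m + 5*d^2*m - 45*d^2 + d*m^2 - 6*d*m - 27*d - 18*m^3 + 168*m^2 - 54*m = -65*d^2 - 26*d - 18*m^3 + m^2*(d + 238) + m*(5*d^2 - 11*d - 52)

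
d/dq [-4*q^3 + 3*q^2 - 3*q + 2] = -12*q^2 + 6*q - 3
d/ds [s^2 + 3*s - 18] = 2*s + 3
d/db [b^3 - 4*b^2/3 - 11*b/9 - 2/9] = 3*b^2 - 8*b/3 - 11/9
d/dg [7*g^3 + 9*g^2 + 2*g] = 21*g^2 + 18*g + 2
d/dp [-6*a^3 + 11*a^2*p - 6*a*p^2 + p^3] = 11*a^2 - 12*a*p + 3*p^2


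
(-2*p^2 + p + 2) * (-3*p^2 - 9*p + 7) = 6*p^4 + 15*p^3 - 29*p^2 - 11*p + 14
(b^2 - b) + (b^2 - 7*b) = 2*b^2 - 8*b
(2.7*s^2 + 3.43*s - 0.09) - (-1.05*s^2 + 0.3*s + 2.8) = 3.75*s^2 + 3.13*s - 2.89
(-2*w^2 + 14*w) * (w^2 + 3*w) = -2*w^4 + 8*w^3 + 42*w^2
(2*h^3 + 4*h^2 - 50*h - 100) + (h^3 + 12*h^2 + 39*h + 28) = 3*h^3 + 16*h^2 - 11*h - 72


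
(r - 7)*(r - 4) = r^2 - 11*r + 28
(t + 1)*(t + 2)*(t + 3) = t^3 + 6*t^2 + 11*t + 6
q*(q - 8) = q^2 - 8*q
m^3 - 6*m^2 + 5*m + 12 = (m - 4)*(m - 3)*(m + 1)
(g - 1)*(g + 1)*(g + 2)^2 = g^4 + 4*g^3 + 3*g^2 - 4*g - 4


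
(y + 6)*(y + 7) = y^2 + 13*y + 42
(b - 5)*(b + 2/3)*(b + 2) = b^3 - 7*b^2/3 - 12*b - 20/3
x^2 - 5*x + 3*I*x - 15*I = (x - 5)*(x + 3*I)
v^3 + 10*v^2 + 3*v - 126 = (v - 3)*(v + 6)*(v + 7)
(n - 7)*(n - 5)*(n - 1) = n^3 - 13*n^2 + 47*n - 35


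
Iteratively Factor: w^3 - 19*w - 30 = (w + 3)*(w^2 - 3*w - 10) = (w - 5)*(w + 3)*(w + 2)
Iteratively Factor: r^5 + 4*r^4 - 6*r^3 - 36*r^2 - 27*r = (r)*(r^4 + 4*r^3 - 6*r^2 - 36*r - 27) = r*(r - 3)*(r^3 + 7*r^2 + 15*r + 9) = r*(r - 3)*(r + 3)*(r^2 + 4*r + 3) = r*(r - 3)*(r + 1)*(r + 3)*(r + 3)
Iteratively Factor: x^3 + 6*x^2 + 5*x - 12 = (x - 1)*(x^2 + 7*x + 12) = (x - 1)*(x + 3)*(x + 4)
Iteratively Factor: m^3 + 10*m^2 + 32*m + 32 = (m + 2)*(m^2 + 8*m + 16) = (m + 2)*(m + 4)*(m + 4)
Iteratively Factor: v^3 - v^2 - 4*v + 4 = (v - 1)*(v^2 - 4) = (v - 2)*(v - 1)*(v + 2)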